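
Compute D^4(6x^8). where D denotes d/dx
10080 x^{4}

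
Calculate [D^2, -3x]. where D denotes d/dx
-6D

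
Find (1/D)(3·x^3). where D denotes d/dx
\frac{3 x^{4}}{4}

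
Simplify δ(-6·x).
\frac{\delta(x)}{6}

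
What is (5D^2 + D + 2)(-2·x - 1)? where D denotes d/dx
- 4 x - 4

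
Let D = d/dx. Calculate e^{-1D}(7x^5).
7 x^{5} - 35 x^{4} + 70 x^{3} - 70 x^{2} + 35 x - 7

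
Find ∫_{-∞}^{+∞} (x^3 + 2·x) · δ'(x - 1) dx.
-5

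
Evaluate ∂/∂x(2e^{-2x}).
- 4 e^{- 2 x}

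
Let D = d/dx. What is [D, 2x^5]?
10 x^{4}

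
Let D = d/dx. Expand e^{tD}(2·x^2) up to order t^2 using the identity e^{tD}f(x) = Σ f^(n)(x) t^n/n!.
2 t^{2} + 4 t x + 2 x^{2}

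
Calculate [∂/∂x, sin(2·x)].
2 \cos{\left(2 x \right)}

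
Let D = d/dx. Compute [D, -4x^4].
- 16 x^{3}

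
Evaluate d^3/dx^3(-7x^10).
- 5040 x^{7}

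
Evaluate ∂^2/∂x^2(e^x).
e^{x}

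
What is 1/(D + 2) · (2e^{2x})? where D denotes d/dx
\frac{e^{2 x}}{2}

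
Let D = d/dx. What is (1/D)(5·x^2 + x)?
\frac{5 x^{3}}{3} + \frac{x^{2}}{2}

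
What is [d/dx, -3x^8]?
- 24 x^{7}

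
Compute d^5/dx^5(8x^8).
53760 x^{3}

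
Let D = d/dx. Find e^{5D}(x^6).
x^{6} + 30 x^{5} + 375 x^{4} + 2500 x^{3} + 9375 x^{2} + 18750 x + 15625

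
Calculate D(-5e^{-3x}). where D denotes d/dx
15 e^{- 3 x}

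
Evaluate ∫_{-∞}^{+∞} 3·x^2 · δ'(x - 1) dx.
-6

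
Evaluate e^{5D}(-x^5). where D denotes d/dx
- x^{5} - 25 x^{4} - 250 x^{3} - 1250 x^{2} - 3125 x - 3125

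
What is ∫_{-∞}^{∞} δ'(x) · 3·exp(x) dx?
-3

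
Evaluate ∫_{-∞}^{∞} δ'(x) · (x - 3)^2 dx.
6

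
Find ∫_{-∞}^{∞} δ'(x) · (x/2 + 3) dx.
- \frac{1}{2}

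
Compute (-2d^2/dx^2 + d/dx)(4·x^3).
12 x \left(x - 4\right)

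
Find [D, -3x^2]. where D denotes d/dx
- 6 x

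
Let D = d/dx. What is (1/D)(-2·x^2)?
- \frac{2 x^{3}}{3}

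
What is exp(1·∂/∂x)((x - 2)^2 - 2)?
x^{2} - 2 x - 1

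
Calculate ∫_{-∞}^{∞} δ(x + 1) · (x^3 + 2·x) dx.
-3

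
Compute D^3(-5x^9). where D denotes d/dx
- 2520 x^{6}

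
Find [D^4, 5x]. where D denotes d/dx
20D^{3}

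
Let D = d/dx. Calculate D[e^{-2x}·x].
\left(1 - 2 x\right) e^{- 2 x}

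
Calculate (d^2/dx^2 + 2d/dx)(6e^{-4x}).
48 e^{- 4 x}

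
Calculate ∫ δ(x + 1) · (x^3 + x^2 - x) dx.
1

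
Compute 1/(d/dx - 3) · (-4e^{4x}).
- 4 e^{4 x}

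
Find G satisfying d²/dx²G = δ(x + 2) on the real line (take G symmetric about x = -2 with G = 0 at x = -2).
\frac{|x + 2|}{2}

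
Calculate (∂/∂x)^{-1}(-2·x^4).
- \frac{2 x^{5}}{5}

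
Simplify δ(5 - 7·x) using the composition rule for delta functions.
\frac{\delta(x - 5/7)}{7}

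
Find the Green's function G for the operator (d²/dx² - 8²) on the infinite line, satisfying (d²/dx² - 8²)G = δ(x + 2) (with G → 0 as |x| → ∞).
-\frac{e^{-8|x + 2|}}{16}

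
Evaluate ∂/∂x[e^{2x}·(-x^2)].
2 x \left(- x - 1\right) e^{2 x}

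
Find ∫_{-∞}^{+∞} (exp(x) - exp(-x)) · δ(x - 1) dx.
2 \sinh{\left(1 \right)}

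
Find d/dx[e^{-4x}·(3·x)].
3 \left(1 - 4 x\right) e^{- 4 x}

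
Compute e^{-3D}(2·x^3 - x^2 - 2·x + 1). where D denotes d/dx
2 x^{3} - 19 x^{2} + 58 x - 56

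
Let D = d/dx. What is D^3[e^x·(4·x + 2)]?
\left(4 x + 14\right) e^{x}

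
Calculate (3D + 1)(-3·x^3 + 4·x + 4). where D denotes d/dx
- 3 x^{3} - 27 x^{2} + 4 x + 16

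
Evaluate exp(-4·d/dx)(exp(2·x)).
e^{2 x - 8}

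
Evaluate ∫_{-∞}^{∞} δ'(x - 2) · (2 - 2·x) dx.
2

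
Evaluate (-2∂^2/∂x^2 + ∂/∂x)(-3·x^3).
9 x \left(4 - x\right)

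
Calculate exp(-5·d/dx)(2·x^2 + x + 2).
2 x^{2} - 19 x + 47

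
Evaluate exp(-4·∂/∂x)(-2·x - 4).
4 - 2 x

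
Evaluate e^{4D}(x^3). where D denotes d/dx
x^{3} + 12 x^{2} + 48 x + 64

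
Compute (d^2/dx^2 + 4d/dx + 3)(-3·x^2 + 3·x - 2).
3 x \left(- 3 x - 5\right)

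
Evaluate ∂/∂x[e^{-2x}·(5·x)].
5 \left(1 - 2 x\right) e^{- 2 x}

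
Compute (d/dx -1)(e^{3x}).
2 e^{3 x}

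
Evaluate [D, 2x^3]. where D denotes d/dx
6 x^{2}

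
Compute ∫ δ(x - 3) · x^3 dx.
27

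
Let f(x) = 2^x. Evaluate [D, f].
2^{x} \log{\left(2 \right)}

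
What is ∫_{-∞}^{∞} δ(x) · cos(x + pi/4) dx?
\frac{\sqrt{2}}{2}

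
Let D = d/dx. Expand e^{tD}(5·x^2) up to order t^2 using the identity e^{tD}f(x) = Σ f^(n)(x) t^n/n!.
5 t^{2} + 10 t x + 5 x^{2}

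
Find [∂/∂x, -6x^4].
- 24 x^{3}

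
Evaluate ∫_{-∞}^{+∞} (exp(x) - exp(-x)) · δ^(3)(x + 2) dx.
- 2 \cosh{\left(2 \right)}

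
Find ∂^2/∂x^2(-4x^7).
- 168 x^{5}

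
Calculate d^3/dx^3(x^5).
60 x^{2}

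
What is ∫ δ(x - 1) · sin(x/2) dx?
\sin{\left(\frac{1}{2} \right)}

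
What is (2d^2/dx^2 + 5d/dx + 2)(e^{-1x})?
- e^{- x}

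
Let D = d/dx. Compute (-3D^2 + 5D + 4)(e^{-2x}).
- 18 e^{- 2 x}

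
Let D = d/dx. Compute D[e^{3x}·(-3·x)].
\left(- 9 x - 3\right) e^{3 x}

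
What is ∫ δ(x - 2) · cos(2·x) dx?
\cos{\left(4 \right)}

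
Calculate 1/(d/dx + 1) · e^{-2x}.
- e^{- 2 x}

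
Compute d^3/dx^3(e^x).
e^{x}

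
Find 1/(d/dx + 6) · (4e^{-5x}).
4 e^{- 5 x}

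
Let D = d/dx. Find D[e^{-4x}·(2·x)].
2 \left(1 - 4 x\right) e^{- 4 x}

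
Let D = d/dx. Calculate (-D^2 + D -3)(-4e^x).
12 e^{x}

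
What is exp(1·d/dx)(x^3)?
x^{3} + 3 x^{2} + 3 x + 1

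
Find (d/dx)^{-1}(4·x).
2 x^{2}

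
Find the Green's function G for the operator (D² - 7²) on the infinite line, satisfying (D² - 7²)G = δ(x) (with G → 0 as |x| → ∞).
-\frac{e^{-7|x|}}{14}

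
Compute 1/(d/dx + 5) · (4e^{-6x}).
- 4 e^{- 6 x}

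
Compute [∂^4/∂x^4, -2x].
-8\frac{d^{3}}{dx^{3}}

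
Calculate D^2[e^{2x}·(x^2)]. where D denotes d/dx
\left(4 x^{2} + 8 x + 2\right) e^{2 x}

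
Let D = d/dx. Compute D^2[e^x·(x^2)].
\left(x^{2} + 4 x + 2\right) e^{x}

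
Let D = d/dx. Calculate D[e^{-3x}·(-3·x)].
3 \left(3 x - 1\right) e^{- 3 x}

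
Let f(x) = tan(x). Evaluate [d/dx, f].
\frac{1}{\cos^{2}{\left(x \right)}}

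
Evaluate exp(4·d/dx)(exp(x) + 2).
e^{x + 4} + 2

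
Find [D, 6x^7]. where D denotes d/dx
42 x^{6}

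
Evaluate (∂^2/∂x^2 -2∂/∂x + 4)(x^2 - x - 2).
4 x^{2} - 8 x - 4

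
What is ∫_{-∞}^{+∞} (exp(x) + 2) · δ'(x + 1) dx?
- \frac{1}{e}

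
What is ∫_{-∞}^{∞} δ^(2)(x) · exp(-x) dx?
1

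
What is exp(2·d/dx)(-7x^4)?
- 7 x^{4} - 56 x^{3} - 168 x^{2} - 224 x - 112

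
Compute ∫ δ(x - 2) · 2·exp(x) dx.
2 e^{2}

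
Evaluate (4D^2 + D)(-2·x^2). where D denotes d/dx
- 4 x - 16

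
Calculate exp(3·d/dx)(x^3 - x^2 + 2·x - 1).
x^{3} + 8 x^{2} + 23 x + 23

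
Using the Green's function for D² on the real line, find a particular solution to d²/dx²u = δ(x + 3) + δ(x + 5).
\frac{|x + 3|}{2} + \frac{|x + 5|}{2}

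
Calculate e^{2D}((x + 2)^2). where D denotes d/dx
x^{2} + 8 x + 16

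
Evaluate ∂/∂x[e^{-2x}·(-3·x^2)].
6 x \left(x - 1\right) e^{- 2 x}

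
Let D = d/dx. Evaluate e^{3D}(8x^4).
8 x^{4} + 96 x^{3} + 432 x^{2} + 864 x + 648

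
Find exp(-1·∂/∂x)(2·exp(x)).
2 e^{x - 1}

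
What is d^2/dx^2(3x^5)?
60 x^{3}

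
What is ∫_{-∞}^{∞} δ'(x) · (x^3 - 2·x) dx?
2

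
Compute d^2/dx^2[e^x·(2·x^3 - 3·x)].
\left(2 x^{3} + 12 x^{2} + 9 x - 6\right) e^{x}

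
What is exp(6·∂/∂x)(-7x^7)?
- 7 x^{7} - 294 x^{6} - 5292 x^{5} - 52920 x^{4} - 317520 x^{3} - 1143072 x^{2} - 2286144 x - 1959552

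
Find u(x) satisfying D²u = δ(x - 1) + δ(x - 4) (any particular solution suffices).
\frac{|x - 1|}{2} + \frac{|x - 4|}{2}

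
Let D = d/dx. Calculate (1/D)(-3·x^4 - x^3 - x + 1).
- \frac{3 x^{5}}{5} - \frac{x^{4}}{4} - \frac{x^{2}}{2} + x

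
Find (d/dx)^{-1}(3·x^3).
\frac{3 x^{4}}{4}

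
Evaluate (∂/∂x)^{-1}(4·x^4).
\frac{4 x^{5}}{5}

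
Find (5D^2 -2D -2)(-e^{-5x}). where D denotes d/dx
- 133 e^{- 5 x}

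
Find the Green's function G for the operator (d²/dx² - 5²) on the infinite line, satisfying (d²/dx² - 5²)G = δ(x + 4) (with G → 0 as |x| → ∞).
-\frac{e^{-5|x + 4|}}{10}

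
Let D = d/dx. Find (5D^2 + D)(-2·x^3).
6 x \left(- x - 10\right)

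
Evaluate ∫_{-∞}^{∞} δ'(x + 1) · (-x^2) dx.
-2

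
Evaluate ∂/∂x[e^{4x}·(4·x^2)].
8 x \left(2 x + 1\right) e^{4 x}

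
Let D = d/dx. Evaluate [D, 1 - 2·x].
-2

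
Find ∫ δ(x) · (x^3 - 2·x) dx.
0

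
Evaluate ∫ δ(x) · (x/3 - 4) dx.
-4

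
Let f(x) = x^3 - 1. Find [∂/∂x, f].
3 x^{2}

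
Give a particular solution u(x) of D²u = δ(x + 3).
\frac{|x + 3|}{2}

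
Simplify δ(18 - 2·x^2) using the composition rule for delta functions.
\frac{\delta(x - 3) + \delta(x + 3)}{12}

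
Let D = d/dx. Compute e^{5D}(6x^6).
6 x^{6} + 180 x^{5} + 2250 x^{4} + 15000 x^{3} + 56250 x^{2} + 112500 x + 93750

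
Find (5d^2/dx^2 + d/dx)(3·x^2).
6 x + 30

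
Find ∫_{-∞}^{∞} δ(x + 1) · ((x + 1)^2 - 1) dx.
-1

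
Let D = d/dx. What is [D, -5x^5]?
- 25 x^{4}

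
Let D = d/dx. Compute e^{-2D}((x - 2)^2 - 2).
x^{2} - 8 x + 14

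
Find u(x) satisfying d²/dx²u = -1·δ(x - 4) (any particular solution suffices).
-\frac{|x - 4|}{2}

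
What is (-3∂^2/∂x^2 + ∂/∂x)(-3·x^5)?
15 x^{3} \left(12 - x\right)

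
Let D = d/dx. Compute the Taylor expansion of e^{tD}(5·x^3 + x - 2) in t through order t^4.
5 t^{3} + 15 t^{2} x + t \left(15 x^{2} + 1\right) + 5 x^{3} + x - 2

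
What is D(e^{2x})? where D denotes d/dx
2 e^{2 x}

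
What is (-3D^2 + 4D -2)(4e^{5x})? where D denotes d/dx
- 228 e^{5 x}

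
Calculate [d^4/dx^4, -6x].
-24\frac{d^{3}}{dx^{3}}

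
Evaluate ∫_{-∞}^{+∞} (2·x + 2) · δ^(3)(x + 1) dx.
0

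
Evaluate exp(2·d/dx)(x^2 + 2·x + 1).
x^{2} + 6 x + 9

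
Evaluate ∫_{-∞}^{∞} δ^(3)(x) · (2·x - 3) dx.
0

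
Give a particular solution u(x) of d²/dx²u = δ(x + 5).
\frac{|x + 5|}{2}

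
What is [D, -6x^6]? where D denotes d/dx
- 36 x^{5}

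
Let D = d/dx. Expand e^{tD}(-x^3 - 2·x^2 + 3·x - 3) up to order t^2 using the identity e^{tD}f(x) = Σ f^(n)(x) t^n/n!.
- t^{2} \left(3 x + 2\right) - t \left(3 x^{2} + 4 x - 3\right) - x^{3} - 2 x^{2} + 3 x - 3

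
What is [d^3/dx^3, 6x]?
18\frac{d^{2}}{dx^{2}}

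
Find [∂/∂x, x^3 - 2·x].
3 x^{2} - 2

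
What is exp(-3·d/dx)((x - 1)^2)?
x^{2} - 8 x + 16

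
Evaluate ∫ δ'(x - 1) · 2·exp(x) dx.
- 2 e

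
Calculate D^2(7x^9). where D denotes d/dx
504 x^{7}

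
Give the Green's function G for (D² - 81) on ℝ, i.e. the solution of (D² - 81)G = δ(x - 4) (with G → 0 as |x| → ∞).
-\frac{e^{-9|x - 4|}}{18}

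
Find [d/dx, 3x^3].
9 x^{2}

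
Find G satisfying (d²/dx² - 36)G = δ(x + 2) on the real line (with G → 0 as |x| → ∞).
-\frac{e^{-6|x + 2|}}{12}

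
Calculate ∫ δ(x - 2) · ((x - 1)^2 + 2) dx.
3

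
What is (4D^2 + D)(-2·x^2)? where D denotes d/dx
- 4 x - 16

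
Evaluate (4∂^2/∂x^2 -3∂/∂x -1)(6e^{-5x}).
684 e^{- 5 x}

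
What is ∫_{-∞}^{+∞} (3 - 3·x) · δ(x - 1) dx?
0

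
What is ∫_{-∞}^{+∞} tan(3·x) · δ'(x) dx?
-3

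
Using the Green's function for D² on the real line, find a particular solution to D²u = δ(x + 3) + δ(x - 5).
\frac{|x + 3|}{2} + \frac{|x - 5|}{2}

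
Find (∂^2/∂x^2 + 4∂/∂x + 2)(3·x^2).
6 x^{2} + 24 x + 6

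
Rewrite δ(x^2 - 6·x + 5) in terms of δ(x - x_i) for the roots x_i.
\frac{\delta(x - 5) + \delta(x - 1)}{4}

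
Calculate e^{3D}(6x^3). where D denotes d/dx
6 x^{3} + 54 x^{2} + 162 x + 162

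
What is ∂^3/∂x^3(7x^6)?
840 x^{3}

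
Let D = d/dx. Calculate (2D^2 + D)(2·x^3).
6 x \left(x + 4\right)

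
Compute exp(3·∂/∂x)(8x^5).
8 x^{5} + 120 x^{4} + 720 x^{3} + 2160 x^{2} + 3240 x + 1944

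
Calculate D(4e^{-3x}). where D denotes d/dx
- 12 e^{- 3 x}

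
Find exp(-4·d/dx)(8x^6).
8 x^{6} - 192 x^{5} + 1920 x^{4} - 10240 x^{3} + 30720 x^{2} - 49152 x + 32768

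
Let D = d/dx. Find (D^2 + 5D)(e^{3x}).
24 e^{3 x}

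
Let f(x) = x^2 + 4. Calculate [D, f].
2 x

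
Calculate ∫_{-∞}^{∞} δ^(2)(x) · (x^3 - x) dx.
0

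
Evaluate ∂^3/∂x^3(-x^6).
- 120 x^{3}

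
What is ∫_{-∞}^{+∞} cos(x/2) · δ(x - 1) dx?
\cos{\left(\frac{1}{2} \right)}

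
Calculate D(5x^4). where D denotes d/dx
20 x^{3}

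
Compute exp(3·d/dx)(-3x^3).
- 3 x^{3} - 27 x^{2} - 81 x - 81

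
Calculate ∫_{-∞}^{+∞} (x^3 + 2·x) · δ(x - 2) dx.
12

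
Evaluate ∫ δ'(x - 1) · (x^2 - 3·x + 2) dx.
1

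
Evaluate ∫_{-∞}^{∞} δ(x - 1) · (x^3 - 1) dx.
0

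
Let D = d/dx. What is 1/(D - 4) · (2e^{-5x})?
- \frac{2 e^{- 5 x}}{9}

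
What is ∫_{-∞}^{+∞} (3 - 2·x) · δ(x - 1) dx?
1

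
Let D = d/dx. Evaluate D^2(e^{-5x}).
25 e^{- 5 x}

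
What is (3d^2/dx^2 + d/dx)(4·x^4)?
16 x^{2} \left(x + 9\right)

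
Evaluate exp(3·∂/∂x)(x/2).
\frac{x}{2} + \frac{3}{2}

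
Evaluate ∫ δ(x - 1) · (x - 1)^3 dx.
0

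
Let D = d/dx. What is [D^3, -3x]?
-9D^{2}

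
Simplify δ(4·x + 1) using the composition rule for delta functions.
\frac{\delta(x + 1/4)}{4}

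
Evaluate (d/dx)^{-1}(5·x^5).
\frac{5 x^{6}}{6}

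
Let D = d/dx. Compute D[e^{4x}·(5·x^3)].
x^{2} \left(20 x + 15\right) e^{4 x}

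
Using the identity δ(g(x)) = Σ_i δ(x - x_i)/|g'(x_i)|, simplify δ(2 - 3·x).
\frac{\delta(x - 2/3)}{3}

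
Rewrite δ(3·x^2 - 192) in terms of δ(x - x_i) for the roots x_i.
\frac{\delta(x - 8) + \delta(x + 8)}{48}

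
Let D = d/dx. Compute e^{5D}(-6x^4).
- 6 x^{4} - 120 x^{3} - 900 x^{2} - 3000 x - 3750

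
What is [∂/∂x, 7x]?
7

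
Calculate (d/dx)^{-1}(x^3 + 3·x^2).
\frac{x^{4}}{4} + x^{3}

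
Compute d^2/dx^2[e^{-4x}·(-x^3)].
2 x \left(- 8 x^{2} + 12 x - 3\right) e^{- 4 x}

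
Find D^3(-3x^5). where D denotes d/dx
- 180 x^{2}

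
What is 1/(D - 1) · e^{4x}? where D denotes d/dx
\frac{e^{4 x}}{3}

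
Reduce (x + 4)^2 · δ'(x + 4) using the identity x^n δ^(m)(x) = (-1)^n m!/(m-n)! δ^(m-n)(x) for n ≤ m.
0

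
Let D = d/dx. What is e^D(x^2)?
x^{2} + 2 x + 1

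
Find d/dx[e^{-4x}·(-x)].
\left(4 x - 1\right) e^{- 4 x}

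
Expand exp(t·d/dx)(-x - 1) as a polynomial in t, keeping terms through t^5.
- t - x - 1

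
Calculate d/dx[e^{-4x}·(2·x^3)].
x^{2} \left(6 - 8 x\right) e^{- 4 x}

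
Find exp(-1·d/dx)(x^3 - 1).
x^{3} - 3 x^{2} + 3 x - 2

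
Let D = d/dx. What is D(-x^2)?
- 2 x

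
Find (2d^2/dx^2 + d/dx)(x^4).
4 x^{2} \left(x + 6\right)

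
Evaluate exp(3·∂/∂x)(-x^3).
- x^{3} - 9 x^{2} - 27 x - 27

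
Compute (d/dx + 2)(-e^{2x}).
- 4 e^{2 x}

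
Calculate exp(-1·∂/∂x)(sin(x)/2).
\frac{\sin{\left(x - 1 \right)}}{2}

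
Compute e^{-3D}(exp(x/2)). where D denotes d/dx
e^{\frac{x}{2} - \frac{3}{2}}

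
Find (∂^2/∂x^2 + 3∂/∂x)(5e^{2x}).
50 e^{2 x}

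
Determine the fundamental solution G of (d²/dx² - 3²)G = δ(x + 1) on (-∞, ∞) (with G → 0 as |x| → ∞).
-\frac{e^{-3|x + 1|}}{6}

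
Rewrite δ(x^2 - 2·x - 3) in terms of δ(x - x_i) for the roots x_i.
\frac{\delta(x - 3) + \delta(x + 1)}{4}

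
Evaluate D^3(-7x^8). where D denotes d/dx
- 2352 x^{5}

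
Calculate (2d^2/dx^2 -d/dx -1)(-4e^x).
0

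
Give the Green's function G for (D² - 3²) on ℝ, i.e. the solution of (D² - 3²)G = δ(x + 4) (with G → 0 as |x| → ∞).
-\frac{e^{-3|x + 4|}}{6}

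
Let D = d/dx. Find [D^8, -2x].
-16D^{7}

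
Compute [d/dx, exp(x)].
e^{x}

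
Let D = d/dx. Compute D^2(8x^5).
160 x^{3}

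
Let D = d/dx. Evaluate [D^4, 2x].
8D^{3}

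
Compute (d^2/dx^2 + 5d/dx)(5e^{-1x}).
- 20 e^{- x}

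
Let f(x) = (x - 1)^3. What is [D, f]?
3 \left(x - 1\right)^{2}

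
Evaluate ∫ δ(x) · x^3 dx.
0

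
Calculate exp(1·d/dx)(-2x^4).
- 2 x^{4} - 8 x^{3} - 12 x^{2} - 8 x - 2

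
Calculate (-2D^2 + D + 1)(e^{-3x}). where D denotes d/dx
- 20 e^{- 3 x}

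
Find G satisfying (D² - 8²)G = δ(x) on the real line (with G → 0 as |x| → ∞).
-\frac{e^{-8|x|}}{16}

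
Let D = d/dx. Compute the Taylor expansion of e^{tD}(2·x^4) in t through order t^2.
2 x^{2} \left(6 t^{2} + 4 t x + x^{2}\right)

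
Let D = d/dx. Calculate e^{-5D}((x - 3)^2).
x^{2} - 16 x + 64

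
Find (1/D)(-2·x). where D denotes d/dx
- x^{2}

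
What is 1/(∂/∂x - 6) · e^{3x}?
- \frac{e^{3 x}}{3}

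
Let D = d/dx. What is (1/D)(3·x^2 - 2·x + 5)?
x^{3} - x^{2} + 5 x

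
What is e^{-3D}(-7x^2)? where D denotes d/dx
- 7 x^{2} + 42 x - 63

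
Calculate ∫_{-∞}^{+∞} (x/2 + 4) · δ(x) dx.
4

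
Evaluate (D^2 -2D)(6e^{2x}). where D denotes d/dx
0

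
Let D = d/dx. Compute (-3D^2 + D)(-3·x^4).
12 x^{2} \left(9 - x\right)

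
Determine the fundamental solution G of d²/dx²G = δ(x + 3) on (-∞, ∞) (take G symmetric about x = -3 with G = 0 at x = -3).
\frac{|x + 3|}{2}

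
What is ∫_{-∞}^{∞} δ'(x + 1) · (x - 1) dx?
-1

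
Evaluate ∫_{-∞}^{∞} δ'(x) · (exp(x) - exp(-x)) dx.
-2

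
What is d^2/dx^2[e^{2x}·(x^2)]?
\left(4 x^{2} + 8 x + 2\right) e^{2 x}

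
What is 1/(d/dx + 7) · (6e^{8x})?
\frac{2 e^{8 x}}{5}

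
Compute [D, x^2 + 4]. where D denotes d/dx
2 x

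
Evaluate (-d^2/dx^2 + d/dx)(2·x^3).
6 x \left(x - 2\right)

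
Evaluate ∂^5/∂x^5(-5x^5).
-600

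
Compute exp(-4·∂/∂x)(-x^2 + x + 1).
- x^{2} + 9 x - 19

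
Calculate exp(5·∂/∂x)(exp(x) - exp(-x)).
2 \sinh{\left(x + 5 \right)}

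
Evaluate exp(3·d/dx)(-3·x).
- 3 x - 9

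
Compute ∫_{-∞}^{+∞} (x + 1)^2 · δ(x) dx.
1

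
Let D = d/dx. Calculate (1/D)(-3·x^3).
- \frac{3 x^{4}}{4}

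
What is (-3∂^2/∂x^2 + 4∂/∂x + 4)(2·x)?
8 x + 8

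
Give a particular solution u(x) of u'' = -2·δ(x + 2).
-|x + 2|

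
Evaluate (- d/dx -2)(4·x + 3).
- 8 x - 10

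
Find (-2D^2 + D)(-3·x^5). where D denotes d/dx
15 x^{3} \left(8 - x\right)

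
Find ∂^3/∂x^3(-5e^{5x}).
- 625 e^{5 x}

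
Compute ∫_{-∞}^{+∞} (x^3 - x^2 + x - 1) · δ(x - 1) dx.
0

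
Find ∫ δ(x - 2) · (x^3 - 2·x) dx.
4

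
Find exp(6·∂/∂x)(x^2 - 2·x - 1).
x^{2} + 10 x + 23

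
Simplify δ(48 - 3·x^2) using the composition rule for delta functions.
\frac{\delta(x - 4) + \delta(x + 4)}{24}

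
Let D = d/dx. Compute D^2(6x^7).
252 x^{5}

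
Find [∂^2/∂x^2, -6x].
-12\frac{d}{dx}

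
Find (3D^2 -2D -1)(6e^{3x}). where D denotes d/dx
120 e^{3 x}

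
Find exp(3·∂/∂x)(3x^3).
3 x^{3} + 27 x^{2} + 81 x + 81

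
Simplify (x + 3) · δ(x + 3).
0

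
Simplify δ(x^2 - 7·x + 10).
\frac{\delta(x - 5) + \delta(x - 2)}{3}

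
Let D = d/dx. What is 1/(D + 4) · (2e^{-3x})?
2 e^{- 3 x}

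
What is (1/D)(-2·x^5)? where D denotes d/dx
- \frac{x^{6}}{3}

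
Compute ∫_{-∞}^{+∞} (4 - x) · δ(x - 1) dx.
3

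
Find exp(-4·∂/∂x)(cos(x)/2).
\frac{\cos{\left(x - 4 \right)}}{2}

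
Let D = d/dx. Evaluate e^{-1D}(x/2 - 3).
\frac{x}{2} - \frac{7}{2}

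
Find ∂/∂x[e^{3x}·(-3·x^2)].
3 x \left(- 3 x - 2\right) e^{3 x}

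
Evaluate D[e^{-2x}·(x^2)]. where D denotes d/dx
2 x \left(1 - x\right) e^{- 2 x}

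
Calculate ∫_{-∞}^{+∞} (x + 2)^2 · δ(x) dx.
4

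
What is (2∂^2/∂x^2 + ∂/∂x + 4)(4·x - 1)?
16 x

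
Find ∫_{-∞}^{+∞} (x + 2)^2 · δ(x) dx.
4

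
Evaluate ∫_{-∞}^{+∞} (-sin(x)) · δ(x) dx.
0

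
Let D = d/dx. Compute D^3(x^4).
24 x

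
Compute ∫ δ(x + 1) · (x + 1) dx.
0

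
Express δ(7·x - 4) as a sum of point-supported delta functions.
\frac{\delta(x - 4/7)}{7}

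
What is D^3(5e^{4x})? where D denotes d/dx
320 e^{4 x}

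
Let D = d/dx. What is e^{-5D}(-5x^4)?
- 5 x^{4} + 100 x^{3} - 750 x^{2} + 2500 x - 3125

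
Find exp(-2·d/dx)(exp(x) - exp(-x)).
- e^{2 - x} + e^{x - 2}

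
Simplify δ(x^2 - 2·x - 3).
\frac{\delta(x + 1) + \delta(x - 3)}{4}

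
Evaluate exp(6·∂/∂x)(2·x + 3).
2 x + 15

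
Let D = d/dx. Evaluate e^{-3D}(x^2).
x^{2} - 6 x + 9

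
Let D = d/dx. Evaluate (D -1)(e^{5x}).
4 e^{5 x}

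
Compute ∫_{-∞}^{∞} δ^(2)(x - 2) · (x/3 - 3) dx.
0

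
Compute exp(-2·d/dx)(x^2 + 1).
x^{2} - 4 x + 5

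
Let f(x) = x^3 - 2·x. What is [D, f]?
3 x^{2} - 2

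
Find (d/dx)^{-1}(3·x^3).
\frac{3 x^{4}}{4}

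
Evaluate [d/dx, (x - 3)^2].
2 x - 6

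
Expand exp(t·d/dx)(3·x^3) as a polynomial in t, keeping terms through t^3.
3 t^{3} + 9 t^{2} x + 9 t x^{2} + 3 x^{3}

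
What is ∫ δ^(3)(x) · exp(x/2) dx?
- \frac{1}{8}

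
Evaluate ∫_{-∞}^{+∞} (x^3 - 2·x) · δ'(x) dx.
2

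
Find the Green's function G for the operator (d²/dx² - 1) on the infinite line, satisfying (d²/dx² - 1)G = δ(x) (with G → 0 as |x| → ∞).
-\frac{e^{-|x|}}{2}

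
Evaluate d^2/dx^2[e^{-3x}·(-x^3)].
3 x \left(- 3 x^{2} + 6 x - 2\right) e^{- 3 x}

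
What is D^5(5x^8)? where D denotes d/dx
33600 x^{3}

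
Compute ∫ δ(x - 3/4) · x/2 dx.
\frac{3}{8}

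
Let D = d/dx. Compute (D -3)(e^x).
- 2 e^{x}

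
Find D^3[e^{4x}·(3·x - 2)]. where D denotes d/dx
\left(192 x + 16\right) e^{4 x}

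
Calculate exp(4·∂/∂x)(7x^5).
7 x^{5} + 140 x^{4} + 1120 x^{3} + 4480 x^{2} + 8960 x + 7168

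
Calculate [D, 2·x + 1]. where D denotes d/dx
2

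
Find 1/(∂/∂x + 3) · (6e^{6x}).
\frac{2 e^{6 x}}{3}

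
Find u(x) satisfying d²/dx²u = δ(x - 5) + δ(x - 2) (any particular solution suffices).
\frac{|x - 5|}{2} + \frac{|x - 2|}{2}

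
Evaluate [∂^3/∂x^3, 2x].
6\frac{d^{2}}{dx^{2}}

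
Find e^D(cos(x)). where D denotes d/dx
\cos{\left(x + 1 \right)}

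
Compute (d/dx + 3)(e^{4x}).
7 e^{4 x}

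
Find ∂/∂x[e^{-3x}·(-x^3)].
3 x^{2} \left(x - 1\right) e^{- 3 x}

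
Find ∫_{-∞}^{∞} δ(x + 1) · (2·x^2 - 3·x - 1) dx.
4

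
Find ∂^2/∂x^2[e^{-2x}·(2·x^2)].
4 \left(2 x^{2} - 4 x + 1\right) e^{- 2 x}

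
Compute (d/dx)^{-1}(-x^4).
- \frac{x^{5}}{5}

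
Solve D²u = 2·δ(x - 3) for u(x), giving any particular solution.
|x - 3|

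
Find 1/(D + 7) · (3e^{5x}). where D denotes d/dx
\frac{e^{5 x}}{4}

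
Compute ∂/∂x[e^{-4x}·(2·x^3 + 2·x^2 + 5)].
2 \left(- 4 x^{3} - x^{2} + 2 x - 10\right) e^{- 4 x}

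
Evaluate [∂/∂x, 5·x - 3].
5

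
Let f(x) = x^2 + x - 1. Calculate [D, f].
2 x + 1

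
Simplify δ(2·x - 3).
\frac{\delta(x - 3/2)}{2}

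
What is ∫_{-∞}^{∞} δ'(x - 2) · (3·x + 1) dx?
-3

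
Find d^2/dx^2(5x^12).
660 x^{10}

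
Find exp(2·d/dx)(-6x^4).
- 6 x^{4} - 48 x^{3} - 144 x^{2} - 192 x - 96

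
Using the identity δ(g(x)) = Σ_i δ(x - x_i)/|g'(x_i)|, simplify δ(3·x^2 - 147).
\frac{\delta(x - 7) + \delta(x + 7)}{42}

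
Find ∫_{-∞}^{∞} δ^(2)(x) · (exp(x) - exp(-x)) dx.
0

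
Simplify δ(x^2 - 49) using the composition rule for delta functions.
\frac{\delta(x - 7) + \delta(x + 7)}{14}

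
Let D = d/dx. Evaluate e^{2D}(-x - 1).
- x - 3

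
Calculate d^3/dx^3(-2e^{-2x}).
16 e^{- 2 x}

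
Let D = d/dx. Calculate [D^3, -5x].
-15D^{2}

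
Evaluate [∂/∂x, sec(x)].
\tan{\left(x \right)} \sec{\left(x \right)}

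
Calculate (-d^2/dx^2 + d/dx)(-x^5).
5 x^{3} \left(4 - x\right)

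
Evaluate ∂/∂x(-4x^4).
- 16 x^{3}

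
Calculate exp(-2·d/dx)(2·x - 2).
2 x - 6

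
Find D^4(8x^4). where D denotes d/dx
192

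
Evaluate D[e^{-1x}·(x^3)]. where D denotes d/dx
x^{2} \left(3 - x\right) e^{- x}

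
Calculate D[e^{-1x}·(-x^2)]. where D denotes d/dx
x \left(x - 2\right) e^{- x}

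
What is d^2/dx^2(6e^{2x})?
24 e^{2 x}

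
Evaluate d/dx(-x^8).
- 8 x^{7}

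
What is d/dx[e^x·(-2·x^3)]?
2 x^{2} \left(- x - 3\right) e^{x}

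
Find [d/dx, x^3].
3 x^{2}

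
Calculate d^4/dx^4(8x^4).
192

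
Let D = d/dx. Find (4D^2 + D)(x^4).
4 x^{2} \left(x + 12\right)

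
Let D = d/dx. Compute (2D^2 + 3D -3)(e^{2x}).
11 e^{2 x}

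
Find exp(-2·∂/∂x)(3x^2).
3 x^{2} - 12 x + 12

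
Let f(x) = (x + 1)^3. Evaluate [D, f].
3 \left(x + 1\right)^{2}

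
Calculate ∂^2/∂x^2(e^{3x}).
9 e^{3 x}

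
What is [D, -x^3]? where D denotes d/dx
- 3 x^{2}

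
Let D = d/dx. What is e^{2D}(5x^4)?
5 x^{4} + 40 x^{3} + 120 x^{2} + 160 x + 80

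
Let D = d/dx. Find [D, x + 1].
1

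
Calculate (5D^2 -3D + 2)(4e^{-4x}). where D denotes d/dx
376 e^{- 4 x}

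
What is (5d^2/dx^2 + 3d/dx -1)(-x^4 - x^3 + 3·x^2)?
x^{4} - 11 x^{3} - 72 x^{2} - 12 x + 30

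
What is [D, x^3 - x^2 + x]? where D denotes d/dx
3 x^{2} - 2 x + 1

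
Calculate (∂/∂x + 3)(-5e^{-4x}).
5 e^{- 4 x}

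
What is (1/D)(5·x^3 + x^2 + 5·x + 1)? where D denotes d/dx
\frac{5 x^{4}}{4} + \frac{x^{3}}{3} + \frac{5 x^{2}}{2} + x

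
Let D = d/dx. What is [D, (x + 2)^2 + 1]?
2 x + 4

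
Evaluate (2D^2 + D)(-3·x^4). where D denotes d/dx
12 x^{2} \left(- x - 6\right)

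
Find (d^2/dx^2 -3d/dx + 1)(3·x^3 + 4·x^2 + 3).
3 x^{3} - 23 x^{2} - 6 x + 11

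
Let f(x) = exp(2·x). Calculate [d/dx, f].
2 e^{2 x}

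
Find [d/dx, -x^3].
- 3 x^{2}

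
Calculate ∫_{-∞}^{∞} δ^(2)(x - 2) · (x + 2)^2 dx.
2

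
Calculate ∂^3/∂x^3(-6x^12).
- 7920 x^{9}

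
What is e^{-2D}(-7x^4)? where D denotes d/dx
- 7 x^{4} + 56 x^{3} - 168 x^{2} + 224 x - 112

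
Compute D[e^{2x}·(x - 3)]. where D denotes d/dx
\left(2 x - 5\right) e^{2 x}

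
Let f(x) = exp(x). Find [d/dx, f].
e^{x}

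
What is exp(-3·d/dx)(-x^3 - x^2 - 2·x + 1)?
- x^{3} + 8 x^{2} - 23 x + 25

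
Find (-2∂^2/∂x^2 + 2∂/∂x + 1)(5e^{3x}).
- 55 e^{3 x}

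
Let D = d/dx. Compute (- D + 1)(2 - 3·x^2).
- 3 x^{2} + 6 x + 2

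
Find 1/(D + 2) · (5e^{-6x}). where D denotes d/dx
- \frac{5 e^{- 6 x}}{4}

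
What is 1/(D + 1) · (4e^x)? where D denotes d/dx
2 e^{x}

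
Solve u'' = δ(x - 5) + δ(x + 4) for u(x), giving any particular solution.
\frac{|x - 5|}{2} + \frac{|x + 4|}{2}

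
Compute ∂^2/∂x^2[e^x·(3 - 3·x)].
3 \left(- x - 1\right) e^{x}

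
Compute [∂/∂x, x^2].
2 x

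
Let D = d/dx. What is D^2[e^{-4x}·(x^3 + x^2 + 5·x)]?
2 \left(8 x^{3} - 4 x^{2} + 35 x - 19\right) e^{- 4 x}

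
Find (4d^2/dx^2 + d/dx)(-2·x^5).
10 x^{3} \left(- x - 16\right)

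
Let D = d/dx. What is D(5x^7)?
35 x^{6}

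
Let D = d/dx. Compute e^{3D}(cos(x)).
\cos{\left(x + 3 \right)}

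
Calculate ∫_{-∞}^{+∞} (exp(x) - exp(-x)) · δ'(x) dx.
-2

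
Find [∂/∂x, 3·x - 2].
3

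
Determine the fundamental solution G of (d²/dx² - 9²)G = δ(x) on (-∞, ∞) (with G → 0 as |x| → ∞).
-\frac{e^{-9|x|}}{18}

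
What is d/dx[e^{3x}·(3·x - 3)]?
\left(9 x - 6\right) e^{3 x}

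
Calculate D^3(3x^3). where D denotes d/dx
18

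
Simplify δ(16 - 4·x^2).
\frac{\delta(x - 2) + \delta(x + 2)}{16}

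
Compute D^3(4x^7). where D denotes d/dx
840 x^{4}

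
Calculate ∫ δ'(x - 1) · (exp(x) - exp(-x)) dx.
- 2 \cosh{\left(1 \right)}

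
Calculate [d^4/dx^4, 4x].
16\frac{d^{3}}{dx^{3}}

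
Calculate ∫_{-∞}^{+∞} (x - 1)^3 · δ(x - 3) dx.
8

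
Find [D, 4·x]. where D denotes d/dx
4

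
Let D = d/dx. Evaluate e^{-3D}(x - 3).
x - 6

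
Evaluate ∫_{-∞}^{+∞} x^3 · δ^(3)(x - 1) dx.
-6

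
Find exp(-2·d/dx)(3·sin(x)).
3 \sin{\left(x - 2 \right)}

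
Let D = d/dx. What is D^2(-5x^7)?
- 210 x^{5}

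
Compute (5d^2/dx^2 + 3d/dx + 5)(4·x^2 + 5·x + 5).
20 x^{2} + 49 x + 80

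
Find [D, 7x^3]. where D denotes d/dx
21 x^{2}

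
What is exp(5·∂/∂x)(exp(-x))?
e^{- x - 5}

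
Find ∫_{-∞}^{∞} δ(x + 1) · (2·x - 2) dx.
-4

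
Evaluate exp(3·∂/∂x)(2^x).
2^{x + 3}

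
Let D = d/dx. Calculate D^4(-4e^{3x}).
- 324 e^{3 x}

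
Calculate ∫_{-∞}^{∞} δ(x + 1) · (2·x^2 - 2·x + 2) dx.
6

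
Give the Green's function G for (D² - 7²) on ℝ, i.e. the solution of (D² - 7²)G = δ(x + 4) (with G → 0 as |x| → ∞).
-\frac{e^{-7|x + 4|}}{14}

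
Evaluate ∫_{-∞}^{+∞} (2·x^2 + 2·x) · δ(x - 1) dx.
4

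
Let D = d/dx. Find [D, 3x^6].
18 x^{5}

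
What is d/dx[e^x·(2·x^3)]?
2 x^{2} \left(x + 3\right) e^{x}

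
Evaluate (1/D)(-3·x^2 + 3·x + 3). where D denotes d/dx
- x^{3} + \frac{3 x^{2}}{2} + 3 x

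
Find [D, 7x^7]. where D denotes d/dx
49 x^{6}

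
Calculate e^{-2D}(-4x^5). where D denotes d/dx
- 4 x^{5} + 40 x^{4} - 160 x^{3} + 320 x^{2} - 320 x + 128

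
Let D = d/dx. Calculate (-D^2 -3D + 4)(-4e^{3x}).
56 e^{3 x}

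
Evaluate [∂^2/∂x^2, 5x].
10\frac{d}{dx}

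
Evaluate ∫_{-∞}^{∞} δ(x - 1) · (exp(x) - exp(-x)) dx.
2 \sinh{\left(1 \right)}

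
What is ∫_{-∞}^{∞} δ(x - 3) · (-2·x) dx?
-6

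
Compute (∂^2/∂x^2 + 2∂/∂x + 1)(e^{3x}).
16 e^{3 x}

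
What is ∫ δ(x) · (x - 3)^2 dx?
9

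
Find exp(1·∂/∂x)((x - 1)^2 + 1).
x^{2} + 1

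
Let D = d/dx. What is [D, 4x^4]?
16 x^{3}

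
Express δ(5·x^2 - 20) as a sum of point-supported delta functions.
\frac{\delta(x - 2) + \delta(x + 2)}{20}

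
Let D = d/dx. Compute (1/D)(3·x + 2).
\frac{3 x^{2}}{2} + 2 x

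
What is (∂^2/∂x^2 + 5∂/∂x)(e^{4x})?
36 e^{4 x}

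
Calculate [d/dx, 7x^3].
21 x^{2}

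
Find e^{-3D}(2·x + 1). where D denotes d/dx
2 x - 5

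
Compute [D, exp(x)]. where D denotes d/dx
e^{x}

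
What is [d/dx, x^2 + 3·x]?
2 x + 3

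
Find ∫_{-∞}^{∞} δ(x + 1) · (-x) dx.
1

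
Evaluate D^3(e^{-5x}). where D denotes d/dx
- 125 e^{- 5 x}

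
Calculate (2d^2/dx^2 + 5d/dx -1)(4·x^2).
- 4 x^{2} + 40 x + 16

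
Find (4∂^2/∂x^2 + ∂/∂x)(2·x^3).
6 x \left(x + 8\right)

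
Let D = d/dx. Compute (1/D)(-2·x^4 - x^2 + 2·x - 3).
- \frac{2 x^{5}}{5} - \frac{x^{3}}{3} + x^{2} - 3 x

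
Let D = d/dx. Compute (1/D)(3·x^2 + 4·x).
x^{3} + 2 x^{2}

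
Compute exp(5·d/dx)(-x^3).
- x^{3} - 15 x^{2} - 75 x - 125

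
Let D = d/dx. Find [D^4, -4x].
-16D^{3}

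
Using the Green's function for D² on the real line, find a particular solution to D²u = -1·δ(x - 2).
-\frac{|x - 2|}{2}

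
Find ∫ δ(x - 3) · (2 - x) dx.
-1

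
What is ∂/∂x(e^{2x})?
2 e^{2 x}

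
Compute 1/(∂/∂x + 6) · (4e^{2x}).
\frac{e^{2 x}}{2}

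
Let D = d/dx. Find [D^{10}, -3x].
-30D^{9}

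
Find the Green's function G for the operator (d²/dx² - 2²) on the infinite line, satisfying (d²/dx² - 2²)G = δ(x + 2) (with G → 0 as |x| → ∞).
-\frac{e^{-2|x + 2|}}{4}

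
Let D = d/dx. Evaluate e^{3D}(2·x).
2 x + 6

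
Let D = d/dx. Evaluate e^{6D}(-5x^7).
- 5 x^{7} - 210 x^{6} - 3780 x^{5} - 37800 x^{4} - 226800 x^{3} - 816480 x^{2} - 1632960 x - 1399680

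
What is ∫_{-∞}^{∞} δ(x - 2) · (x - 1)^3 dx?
1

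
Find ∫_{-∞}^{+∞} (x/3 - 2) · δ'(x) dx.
- \frac{1}{3}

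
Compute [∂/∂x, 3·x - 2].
3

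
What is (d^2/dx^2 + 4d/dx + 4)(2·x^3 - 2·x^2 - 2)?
8 x^{3} + 16 x^{2} - 4 x - 12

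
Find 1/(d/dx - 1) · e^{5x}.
\frac{e^{5 x}}{4}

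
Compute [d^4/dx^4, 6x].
24\frac{d^{3}}{dx^{3}}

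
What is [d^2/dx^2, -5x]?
-10\frac{d}{dx}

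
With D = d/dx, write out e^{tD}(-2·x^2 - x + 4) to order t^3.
- 2 t^{2} - t \left(4 x + 1\right) - 2 x^{2} - x + 4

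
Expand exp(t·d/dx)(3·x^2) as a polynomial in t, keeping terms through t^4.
3 t^{2} + 6 t x + 3 x^{2}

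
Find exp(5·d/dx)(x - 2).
x + 3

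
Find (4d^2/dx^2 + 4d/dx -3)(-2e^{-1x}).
6 e^{- x}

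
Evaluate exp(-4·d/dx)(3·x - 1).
3 x - 13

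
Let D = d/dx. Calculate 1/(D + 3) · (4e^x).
e^{x}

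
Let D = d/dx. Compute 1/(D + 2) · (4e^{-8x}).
- \frac{2 e^{- 8 x}}{3}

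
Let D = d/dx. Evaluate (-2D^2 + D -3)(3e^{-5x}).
- 174 e^{- 5 x}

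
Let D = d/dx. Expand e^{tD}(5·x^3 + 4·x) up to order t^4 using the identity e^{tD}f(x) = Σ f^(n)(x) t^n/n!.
5 t^{3} + 15 t^{2} x + t \left(15 x^{2} + 4\right) + 5 x^{3} + 4 x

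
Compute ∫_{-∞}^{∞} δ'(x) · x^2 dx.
0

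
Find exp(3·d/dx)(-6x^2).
- 6 x^{2} - 36 x - 54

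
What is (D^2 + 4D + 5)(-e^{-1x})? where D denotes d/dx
- 2 e^{- x}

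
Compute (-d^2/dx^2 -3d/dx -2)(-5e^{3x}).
100 e^{3 x}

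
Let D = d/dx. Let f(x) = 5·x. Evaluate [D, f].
5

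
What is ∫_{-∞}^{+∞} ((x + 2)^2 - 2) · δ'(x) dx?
-4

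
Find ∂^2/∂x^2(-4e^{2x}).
- 16 e^{2 x}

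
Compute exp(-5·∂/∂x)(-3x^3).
- 3 x^{3} + 45 x^{2} - 225 x + 375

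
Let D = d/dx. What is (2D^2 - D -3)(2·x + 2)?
- 6 x - 8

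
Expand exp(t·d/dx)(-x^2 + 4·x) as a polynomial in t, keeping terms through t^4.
- t^{2} - 2 t \left(x - 2\right) - x^{2} + 4 x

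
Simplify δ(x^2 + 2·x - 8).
\frac{\delta(x + 4) + \delta(x - 2)}{6}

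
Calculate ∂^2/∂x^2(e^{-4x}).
16 e^{- 4 x}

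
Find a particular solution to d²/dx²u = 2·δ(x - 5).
|x - 5|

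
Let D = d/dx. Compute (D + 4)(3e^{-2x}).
6 e^{- 2 x}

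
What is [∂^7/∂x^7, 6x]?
42\frac{d^{6}}{dx^{6}}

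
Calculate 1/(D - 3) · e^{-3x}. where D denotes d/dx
- \frac{e^{- 3 x}}{6}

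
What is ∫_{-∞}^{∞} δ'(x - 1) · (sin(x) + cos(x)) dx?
- \cos{\left(1 \right)} + \sin{\left(1 \right)}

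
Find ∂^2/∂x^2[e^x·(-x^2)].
\left(- x^{2} - 4 x - 2\right) e^{x}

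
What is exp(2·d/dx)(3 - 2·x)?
- 2 x - 1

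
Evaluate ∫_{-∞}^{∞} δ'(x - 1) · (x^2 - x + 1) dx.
-1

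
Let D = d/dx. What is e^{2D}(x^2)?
x^{2} + 4 x + 4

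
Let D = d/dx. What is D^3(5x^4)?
120 x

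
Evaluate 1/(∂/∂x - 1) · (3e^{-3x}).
- \frac{3 e^{- 3 x}}{4}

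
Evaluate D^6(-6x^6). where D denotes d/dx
-4320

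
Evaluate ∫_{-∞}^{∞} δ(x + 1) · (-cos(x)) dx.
- \cos{\left(1 \right)}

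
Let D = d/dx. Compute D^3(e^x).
e^{x}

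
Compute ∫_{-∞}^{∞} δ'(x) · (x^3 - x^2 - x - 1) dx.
1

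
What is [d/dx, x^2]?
2 x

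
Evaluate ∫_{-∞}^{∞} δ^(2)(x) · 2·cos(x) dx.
-2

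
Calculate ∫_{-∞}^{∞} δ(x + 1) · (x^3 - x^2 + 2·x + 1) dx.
-3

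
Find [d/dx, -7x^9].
- 63 x^{8}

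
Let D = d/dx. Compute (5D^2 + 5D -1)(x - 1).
6 - x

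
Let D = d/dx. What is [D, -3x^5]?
- 15 x^{4}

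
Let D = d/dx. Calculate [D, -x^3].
- 3 x^{2}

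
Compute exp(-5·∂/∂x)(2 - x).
7 - x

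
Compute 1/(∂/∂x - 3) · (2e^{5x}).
e^{5 x}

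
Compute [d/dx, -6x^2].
- 12 x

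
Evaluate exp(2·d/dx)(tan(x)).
\tan{\left(x + 2 \right)}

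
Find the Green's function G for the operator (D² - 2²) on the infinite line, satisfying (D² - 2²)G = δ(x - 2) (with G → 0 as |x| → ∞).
-\frac{e^{-2|x - 2|}}{4}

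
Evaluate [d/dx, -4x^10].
- 40 x^{9}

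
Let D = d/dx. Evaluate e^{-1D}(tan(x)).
\tan{\left(x - 1 \right)}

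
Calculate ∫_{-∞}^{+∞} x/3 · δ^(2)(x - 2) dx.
0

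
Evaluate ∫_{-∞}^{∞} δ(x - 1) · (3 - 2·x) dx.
1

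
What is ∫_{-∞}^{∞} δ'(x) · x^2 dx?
0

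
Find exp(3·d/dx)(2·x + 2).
2 x + 8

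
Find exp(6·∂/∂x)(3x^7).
3 x^{7} + 126 x^{6} + 2268 x^{5} + 22680 x^{4} + 136080 x^{3} + 489888 x^{2} + 979776 x + 839808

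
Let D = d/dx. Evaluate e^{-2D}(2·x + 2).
2 x - 2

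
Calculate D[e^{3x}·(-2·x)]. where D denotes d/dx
\left(- 6 x - 2\right) e^{3 x}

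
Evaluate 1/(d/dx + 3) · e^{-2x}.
e^{- 2 x}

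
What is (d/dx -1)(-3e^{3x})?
- 6 e^{3 x}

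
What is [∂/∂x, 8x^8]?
64 x^{7}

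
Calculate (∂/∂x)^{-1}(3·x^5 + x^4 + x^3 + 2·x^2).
\frac{x^{6}}{2} + \frac{x^{5}}{5} + \frac{x^{4}}{4} + \frac{2 x^{3}}{3}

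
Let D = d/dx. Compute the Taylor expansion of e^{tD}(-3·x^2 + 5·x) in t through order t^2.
- 3 t^{2} - t \left(6 x - 5\right) - 3 x^{2} + 5 x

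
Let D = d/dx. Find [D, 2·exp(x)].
2 e^{x}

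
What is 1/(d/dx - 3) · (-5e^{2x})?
5 e^{2 x}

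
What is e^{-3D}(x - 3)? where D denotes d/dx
x - 6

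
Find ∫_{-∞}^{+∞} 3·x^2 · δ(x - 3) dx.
27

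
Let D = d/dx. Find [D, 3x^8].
24 x^{7}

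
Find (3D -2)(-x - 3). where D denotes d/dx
2 x + 3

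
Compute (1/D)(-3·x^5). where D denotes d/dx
- \frac{x^{6}}{2}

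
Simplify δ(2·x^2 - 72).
\frac{\delta(x - 6) + \delta(x + 6)}{24}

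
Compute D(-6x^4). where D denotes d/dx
- 24 x^{3}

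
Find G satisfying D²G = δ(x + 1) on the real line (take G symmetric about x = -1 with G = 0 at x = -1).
\frac{|x + 1|}{2}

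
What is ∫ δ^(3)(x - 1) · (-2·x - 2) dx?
0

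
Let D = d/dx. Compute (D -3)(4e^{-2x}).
- 20 e^{- 2 x}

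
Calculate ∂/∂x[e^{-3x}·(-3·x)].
3 \left(3 x - 1\right) e^{- 3 x}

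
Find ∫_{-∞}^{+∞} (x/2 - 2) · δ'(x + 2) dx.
- \frac{1}{2}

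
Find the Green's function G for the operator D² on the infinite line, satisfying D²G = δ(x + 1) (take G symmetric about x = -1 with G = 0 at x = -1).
\frac{|x + 1|}{2}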